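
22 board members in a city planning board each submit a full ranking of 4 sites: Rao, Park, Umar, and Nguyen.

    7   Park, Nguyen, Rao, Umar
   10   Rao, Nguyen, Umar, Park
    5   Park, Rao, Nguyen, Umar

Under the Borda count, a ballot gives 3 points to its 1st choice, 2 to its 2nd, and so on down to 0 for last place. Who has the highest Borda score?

Rao

Borda scores:
  Rao: 7·1 + 10·3 + 5·2 = 47
  Park: 7·3 + 10·0 + 5·3 = 36
  Umar: 7·0 + 10·1 + 5·0 = 10
  Nguyen: 7·2 + 10·2 + 5·1 = 39
Rao has the highest total.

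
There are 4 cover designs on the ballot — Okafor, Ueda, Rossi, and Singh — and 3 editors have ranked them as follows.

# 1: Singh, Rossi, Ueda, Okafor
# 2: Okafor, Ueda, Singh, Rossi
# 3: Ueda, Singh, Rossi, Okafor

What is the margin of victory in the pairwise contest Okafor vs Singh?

Ballots ranking Okafor above Singh: 1.
Ballots ranking Singh above Okafor: 2.
Singh wins 2–1, a margin of 1.

1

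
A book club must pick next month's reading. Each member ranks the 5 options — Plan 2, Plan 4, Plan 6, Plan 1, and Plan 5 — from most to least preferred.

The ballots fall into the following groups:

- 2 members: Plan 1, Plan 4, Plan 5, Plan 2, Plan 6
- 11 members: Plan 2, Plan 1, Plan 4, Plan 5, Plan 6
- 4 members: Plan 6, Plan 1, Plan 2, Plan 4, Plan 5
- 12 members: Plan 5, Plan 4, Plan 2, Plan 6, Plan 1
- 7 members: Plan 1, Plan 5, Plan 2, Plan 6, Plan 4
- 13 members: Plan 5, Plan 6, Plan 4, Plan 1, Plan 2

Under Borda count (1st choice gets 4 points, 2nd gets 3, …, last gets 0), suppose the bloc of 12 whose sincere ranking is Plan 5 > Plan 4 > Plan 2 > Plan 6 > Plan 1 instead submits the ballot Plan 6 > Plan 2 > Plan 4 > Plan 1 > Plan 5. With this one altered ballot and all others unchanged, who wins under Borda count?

Borda totals with the altered ballot: Plan 2 104, Plan 4 82, Plan 6 110, Plan 1 106, Plan 5 88.
The switch changes the winner from Plan 5 to Plan 6.

Plan 6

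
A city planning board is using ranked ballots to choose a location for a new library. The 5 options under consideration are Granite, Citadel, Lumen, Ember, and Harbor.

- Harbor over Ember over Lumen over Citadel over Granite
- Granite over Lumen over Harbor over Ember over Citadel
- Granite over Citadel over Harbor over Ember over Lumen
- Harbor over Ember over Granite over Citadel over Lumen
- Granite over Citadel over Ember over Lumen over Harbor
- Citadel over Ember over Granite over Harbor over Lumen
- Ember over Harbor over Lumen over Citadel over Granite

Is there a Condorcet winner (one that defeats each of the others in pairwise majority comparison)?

Head-to-head results (7 voters total):
Granite vs Citadel: Granite wins 4–3.
Granite vs Lumen: Granite wins 5–2.
Granite vs Ember: Ember wins 4–3.
Granite vs Harbor: Granite wins 4–3.
Citadel vs Lumen: Citadel wins 4–3.
Citadel vs Ember: Ember wins 4–3.
Citadel vs Harbor: Harbor wins 4–3.
Lumen vs Ember: Ember wins 6–1.
Lumen vs Harbor: Harbor wins 5–2.
Ember vs Harbor: Harbor wins 4–3.
No candidate beats all others: Granite beats Harbor beats Ember beats Granite, a majority cycle.

No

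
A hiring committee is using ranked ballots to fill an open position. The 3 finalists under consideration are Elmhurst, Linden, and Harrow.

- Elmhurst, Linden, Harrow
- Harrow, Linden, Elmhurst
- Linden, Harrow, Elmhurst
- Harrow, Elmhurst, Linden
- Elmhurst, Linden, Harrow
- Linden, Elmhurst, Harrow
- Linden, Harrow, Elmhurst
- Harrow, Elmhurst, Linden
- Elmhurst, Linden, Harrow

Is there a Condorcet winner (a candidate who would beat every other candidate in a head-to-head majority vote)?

Head-to-head results (9 voters total):
Elmhurst vs Linden: Elmhurst wins 5–4.
Elmhurst vs Harrow: Harrow wins 5–4.
Linden vs Harrow: Linden wins 6–3.
No candidate beats all others: Elmhurst beats Linden beats Harrow beats Elmhurst, a majority cycle.

No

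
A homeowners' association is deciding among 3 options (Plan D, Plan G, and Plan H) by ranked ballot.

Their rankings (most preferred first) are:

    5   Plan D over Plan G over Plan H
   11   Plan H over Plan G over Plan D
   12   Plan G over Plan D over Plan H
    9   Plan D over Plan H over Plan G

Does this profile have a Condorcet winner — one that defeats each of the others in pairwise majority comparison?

Head-to-head results (37 voters total):
Plan D vs Plan G: Plan G wins 23–14.
Plan D vs Plan H: Plan D wins 26–11.
Plan G vs Plan H: Plan H wins 20–17.
No candidate beats all others: Plan D beats Plan H beats Plan G beats Plan D, a majority cycle.

No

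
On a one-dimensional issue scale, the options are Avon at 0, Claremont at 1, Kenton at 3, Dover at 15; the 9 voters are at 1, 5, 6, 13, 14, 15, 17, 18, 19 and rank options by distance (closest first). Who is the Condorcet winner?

Dover

With single-peaked preferences on a line, the Condorcet winner is the candidate closest to the median voter.
The median voter (position 14) is closest to Dover at 15.
Check: Dover vs Claremont — voters closer to Dover: 6 of 9.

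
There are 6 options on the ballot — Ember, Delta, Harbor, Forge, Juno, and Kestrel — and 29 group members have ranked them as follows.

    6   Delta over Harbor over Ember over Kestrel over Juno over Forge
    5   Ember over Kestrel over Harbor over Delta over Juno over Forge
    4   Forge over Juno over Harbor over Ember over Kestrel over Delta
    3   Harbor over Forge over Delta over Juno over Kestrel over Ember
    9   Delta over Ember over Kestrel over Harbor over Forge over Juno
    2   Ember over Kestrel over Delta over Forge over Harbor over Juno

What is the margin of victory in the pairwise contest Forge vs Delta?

Ballots ranking Forge above Delta: 4+3 = 7.
Ballots ranking Delta above Forge: 6+5+9+2 = 22.
Delta wins 22–7, a margin of 15.

15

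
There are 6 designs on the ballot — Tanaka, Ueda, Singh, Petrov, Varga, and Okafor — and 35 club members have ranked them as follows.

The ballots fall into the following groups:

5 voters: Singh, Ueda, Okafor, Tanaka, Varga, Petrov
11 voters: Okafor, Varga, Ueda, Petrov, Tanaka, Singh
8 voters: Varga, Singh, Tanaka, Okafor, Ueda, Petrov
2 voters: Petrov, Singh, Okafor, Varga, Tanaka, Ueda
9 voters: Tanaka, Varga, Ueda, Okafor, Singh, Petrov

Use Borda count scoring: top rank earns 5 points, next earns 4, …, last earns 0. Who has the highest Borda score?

Varga

Borda scores:
  Tanaka: 5·2 + 11·1 + 8·3 + 2·1 + 9·5 = 92
  Ueda: 5·4 + 11·3 + 8·1 + 2·0 + 9·3 = 88
  Singh: 5·5 + 11·0 + 8·4 + 2·4 + 9·1 = 74
  Petrov: 5·0 + 11·2 + 8·0 + 2·5 + 9·0 = 32
  Varga: 5·1 + 11·4 + 8·5 + 2·2 + 9·4 = 129
  Okafor: 5·3 + 11·5 + 8·2 + 2·3 + 9·2 = 110
Varga has the highest total.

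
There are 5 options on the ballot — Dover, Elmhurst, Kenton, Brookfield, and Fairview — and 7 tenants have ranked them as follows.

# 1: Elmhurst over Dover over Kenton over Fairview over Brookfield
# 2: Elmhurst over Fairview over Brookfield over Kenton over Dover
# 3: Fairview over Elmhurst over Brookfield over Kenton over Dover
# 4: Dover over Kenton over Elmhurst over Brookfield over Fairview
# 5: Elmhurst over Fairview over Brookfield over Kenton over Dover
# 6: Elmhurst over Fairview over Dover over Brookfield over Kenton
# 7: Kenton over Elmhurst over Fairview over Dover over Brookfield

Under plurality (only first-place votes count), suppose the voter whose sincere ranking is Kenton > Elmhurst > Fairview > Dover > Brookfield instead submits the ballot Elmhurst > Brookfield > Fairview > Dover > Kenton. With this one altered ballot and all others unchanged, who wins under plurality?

First-place totals with the altered ballot: Dover 1, Elmhurst 5, Kenton 0, Brookfield 0, Fairview 1.
The winner is unchanged: still Elmhurst.

Elmhurst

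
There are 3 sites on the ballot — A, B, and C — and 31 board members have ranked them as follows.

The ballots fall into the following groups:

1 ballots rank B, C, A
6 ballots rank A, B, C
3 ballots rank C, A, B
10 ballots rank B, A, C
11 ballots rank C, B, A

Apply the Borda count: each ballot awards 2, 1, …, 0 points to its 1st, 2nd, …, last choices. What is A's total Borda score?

Borda scores:
  A: 0 + 6·2 + 3·1 + 10·1 + 11·0 = 25
  B: 2 + 6·1 + 3·0 + 10·2 + 11·1 = 39
  C: 1 + 6·0 + 3·2 + 10·0 + 11·2 = 29

25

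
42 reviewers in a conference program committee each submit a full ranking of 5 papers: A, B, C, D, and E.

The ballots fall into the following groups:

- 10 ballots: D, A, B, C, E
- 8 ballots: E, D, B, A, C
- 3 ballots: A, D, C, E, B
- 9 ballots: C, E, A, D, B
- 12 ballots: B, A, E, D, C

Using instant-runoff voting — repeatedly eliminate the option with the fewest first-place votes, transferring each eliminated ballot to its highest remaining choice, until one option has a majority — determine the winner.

Round 1: B 12, D 10, C 9, E 8, A 3. A has the fewest and is eliminated.
Round 2: D 13, B 12, C 9, E 8. E has the fewest and is eliminated.
Round 3: D 21, B 12, C 9. C has the fewest and is eliminated.
Round 4: D 30, B 12. D has a majority.

D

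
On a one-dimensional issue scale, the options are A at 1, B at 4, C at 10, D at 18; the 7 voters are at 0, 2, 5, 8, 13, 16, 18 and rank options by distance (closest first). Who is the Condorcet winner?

C

With single-peaked preferences on a line, the Condorcet winner is the candidate closest to the median voter.
The median voter (position 8) is closest to C at 10.
Check: C vs D — voters closer to C: 5 of 7.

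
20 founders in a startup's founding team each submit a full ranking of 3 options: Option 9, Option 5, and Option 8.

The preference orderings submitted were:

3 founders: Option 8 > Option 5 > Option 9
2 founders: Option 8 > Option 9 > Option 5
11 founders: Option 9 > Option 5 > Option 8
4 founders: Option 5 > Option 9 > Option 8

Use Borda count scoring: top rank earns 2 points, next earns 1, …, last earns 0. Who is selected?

Borda scores:
  Option 9: 3·0 + 2·1 + 11·2 + 4·1 = 28
  Option 5: 3·1 + 2·0 + 11·1 + 4·2 = 22
  Option 8: 3·2 + 2·2 + 11·0 + 4·0 = 10
Option 9 has the highest total.

Option 9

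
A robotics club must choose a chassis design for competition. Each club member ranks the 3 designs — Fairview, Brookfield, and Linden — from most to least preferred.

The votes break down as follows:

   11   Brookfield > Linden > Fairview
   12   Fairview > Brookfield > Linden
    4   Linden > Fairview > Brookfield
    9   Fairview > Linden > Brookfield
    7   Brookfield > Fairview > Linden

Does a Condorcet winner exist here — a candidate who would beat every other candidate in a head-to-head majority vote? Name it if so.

Fairview

Head-to-head results (43 voters total):
Fairview vs Brookfield: Fairview wins 25–18.
Fairview vs Linden: Fairview wins 28–15.
Brookfield vs Linden: Brookfield wins 30–13.
Fairview beats each rival — Brookfield (25–18), Linden (28–15) — so Fairview is the Condorcet winner.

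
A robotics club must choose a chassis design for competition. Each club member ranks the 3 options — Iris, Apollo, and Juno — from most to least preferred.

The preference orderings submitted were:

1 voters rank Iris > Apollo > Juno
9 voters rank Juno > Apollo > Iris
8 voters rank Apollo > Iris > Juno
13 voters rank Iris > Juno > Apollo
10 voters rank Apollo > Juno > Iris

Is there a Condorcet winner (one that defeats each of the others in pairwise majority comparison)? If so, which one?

Head-to-head results (41 voters total):
Iris vs Apollo: Apollo wins 27–14.
Iris vs Juno: Iris wins 22–19.
Apollo vs Juno: Juno wins 22–19.
No candidate beats all others: Iris beats Juno beats Apollo beats Iris, a majority cycle.

There is no Condorcet winner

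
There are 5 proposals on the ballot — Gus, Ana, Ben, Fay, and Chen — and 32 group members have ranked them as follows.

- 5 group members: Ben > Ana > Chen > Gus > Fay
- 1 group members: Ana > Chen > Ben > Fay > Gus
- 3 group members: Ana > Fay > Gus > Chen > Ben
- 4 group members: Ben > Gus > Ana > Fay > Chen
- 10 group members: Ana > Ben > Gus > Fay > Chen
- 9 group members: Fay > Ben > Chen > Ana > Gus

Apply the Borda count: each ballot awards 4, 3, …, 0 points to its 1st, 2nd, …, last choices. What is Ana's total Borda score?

Borda scores:
  Gus: 5·1 + 0 + 3·2 + 4·3 + 10·2 + 9·0 = 43
  Ana: 5·3 + 4 + 3·4 + 4·2 + 10·4 + 9·1 = 88
  Ben: 5·4 + 2 + 3·0 + 4·4 + 10·3 + 9·3 = 95
  Fay: 5·0 + 1 + 3·3 + 4·1 + 10·1 + 9·4 = 60
  Chen: 5·2 + 3 + 3·1 + 4·0 + 10·0 + 9·2 = 34

88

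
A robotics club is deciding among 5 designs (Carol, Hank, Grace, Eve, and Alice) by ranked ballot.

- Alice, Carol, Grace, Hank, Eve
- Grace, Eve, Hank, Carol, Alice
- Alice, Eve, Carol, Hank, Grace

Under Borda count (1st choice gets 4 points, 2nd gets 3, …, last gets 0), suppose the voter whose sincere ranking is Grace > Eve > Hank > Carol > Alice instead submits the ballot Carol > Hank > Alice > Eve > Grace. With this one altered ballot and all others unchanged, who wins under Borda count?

Borda totals with the altered ballot: Carol 9, Hank 5, Grace 2, Eve 4, Alice 10.
The winner is unchanged: still Alice.

Alice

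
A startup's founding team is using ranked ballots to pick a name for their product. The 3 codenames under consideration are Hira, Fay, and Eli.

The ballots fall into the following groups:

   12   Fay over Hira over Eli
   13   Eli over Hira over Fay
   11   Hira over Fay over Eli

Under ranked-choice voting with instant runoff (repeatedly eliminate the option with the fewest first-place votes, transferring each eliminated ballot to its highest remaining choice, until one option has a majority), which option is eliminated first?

Round 1: Eli 13, Fay 12, Hira 11. Hira has the fewest and is eliminated.
Round 2: Fay 23, Eli 13. Fay has a majority.

Hira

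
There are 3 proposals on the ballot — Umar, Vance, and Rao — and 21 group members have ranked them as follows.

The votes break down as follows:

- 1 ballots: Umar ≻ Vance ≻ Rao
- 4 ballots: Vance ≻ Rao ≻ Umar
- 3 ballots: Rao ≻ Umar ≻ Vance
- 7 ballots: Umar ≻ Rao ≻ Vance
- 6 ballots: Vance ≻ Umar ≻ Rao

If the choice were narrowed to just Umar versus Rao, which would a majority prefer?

Ballots ranking Umar above Rao: 1+7+6 = 14.
Ballots ranking Rao above Umar: 4+3 = 7.
Umar wins the head-to-head, 14–7.

Umar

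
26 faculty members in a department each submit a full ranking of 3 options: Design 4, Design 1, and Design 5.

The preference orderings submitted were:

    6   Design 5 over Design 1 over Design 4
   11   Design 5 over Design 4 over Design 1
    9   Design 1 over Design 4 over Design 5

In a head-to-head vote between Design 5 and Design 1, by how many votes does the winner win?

8

Ballots ranking Design 5 above Design 1: 6+11 = 17.
Ballots ranking Design 1 above Design 5: 9.
Design 5 wins 17–9, a margin of 8.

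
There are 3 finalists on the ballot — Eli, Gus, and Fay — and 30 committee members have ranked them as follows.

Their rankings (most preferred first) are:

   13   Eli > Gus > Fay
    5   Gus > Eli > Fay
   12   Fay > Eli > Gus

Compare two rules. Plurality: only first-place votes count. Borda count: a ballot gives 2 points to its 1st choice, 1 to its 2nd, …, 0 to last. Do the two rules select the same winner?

Plurality first-place counts: Eli 13, Gus 5, Fay 12 → Eli.
Borda totals: Eli 43, Gus 23, Fay 24 → Eli.
The two rules agree on Eli.

Yes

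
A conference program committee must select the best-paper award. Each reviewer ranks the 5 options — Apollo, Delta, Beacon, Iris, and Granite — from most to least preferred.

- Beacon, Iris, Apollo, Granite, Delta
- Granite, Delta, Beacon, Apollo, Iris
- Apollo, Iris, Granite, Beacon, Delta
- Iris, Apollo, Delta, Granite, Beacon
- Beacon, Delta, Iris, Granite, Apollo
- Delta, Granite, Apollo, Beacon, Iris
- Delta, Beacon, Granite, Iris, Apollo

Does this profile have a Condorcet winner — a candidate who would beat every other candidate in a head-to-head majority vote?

Yes

Head-to-head results (7 voters total):
Apollo vs Delta: Delta wins 4–3.
Apollo vs Beacon: Beacon wins 4–3.
Apollo vs Iris: Iris wins 4–3.
Apollo vs Granite: Granite wins 4–3.
Delta vs Beacon: Delta wins 4–3.
Delta vs Iris: Delta wins 4–3.
Delta vs Granite: Delta wins 4–3.
Beacon vs Iris: Beacon wins 5–2.
Beacon vs Granite: Granite wins 4–3.
Iris vs Granite: Iris wins 4–3.
Delta beats each rival — Apollo (4–3), Beacon (4–3), Iris (4–3), Granite (4–3) — so Delta is the Condorcet winner.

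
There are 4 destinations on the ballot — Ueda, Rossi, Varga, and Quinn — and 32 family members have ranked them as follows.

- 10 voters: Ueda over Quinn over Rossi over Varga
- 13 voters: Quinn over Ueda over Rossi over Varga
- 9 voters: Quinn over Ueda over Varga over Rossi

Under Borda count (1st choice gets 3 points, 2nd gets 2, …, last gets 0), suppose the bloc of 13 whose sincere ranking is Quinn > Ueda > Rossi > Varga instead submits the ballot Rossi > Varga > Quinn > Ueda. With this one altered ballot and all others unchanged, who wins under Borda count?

Borda totals with the altered ballot: Ueda 48, Rossi 49, Varga 35, Quinn 60.
The winner is unchanged: still Quinn.

Quinn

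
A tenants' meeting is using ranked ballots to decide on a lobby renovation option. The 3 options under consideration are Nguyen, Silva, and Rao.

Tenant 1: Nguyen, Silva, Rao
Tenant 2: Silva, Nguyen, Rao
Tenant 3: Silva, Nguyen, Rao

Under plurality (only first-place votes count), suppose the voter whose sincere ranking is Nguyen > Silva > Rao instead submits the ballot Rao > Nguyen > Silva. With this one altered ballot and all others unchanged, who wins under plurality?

First-place totals with the altered ballot: Nguyen 0, Silva 2, Rao 1.
The winner is unchanged: still Silva.

Silva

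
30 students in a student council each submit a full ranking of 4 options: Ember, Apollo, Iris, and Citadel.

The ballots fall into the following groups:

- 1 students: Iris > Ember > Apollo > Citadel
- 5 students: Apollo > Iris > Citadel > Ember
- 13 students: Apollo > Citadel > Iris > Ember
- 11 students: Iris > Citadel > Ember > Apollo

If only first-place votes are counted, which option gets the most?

First-place vote totals:
  Ember: 0
  Apollo: 18
  Iris: 12
  Citadel: 0
Apollo has the most first-place votes.

Apollo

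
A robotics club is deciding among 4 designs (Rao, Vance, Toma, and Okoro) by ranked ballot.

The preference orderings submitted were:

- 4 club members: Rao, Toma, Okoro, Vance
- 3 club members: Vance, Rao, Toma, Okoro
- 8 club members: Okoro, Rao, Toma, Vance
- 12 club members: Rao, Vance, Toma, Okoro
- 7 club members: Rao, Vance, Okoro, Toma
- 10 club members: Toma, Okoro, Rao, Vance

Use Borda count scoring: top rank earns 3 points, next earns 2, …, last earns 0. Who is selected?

Borda scores:
  Rao: 4·3 + 3·2 + 8·2 + 12·3 + 7·3 + 10·1 = 101
  Vance: 4·0 + 3·3 + 8·0 + 12·2 + 7·2 + 10·0 = 47
  Toma: 4·2 + 3·1 + 8·1 + 12·1 + 7·0 + 10·3 = 61
  Okoro: 4·1 + 3·0 + 8·3 + 12·0 + 7·1 + 10·2 = 55
Rao has the highest total.

Rao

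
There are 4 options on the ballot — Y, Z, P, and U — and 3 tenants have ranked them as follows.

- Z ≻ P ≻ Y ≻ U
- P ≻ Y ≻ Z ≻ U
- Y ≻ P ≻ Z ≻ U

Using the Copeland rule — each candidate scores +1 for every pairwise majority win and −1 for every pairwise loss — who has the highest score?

P

Pairwise results:
  Y vs Z: Y wins 2–1.
  Y vs P: P wins 2–1.
  Y vs U: Y wins 3–0.
  Z vs P: P wins 2–1.
  Z vs U: Z wins 3–0.
  P vs U: P wins 3–0.
Copeland scores (wins − losses):
  Y: 2 − 1 = 1
  Z: 1 − 2 = -1
  P: 3 − 0 = 3
  U: 0 − 3 = -3
P has the best Copeland score.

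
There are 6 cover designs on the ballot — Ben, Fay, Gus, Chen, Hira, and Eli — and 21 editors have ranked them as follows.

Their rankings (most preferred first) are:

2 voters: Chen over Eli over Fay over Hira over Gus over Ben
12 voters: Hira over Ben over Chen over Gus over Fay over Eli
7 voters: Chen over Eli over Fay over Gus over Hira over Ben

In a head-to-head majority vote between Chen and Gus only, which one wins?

Ballots ranking Chen above Gus: 2+12+7 = 21.
Ballots ranking Gus above Chen: 0.
Chen wins the head-to-head, 21–0.

Chen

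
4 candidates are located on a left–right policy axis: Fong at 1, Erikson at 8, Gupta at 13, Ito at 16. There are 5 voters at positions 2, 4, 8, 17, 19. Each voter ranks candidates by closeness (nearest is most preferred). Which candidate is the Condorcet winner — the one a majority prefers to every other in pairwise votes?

Erikson

With single-peaked preferences on a line, the Condorcet winner is the candidate closest to the median voter.
The median voter (position 8) is closest to Erikson at 8.
Check: Erikson vs Fong — voters closer to Erikson: 3 of 5.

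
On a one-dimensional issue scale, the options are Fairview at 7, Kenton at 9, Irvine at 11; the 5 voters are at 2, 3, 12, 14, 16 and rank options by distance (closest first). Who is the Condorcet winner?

Irvine

With single-peaked preferences on a line, the Condorcet winner is the candidate closest to the median voter.
The median voter (position 12) is closest to Irvine at 11.
Check: Irvine vs Fairview — voters closer to Irvine: 3 of 5.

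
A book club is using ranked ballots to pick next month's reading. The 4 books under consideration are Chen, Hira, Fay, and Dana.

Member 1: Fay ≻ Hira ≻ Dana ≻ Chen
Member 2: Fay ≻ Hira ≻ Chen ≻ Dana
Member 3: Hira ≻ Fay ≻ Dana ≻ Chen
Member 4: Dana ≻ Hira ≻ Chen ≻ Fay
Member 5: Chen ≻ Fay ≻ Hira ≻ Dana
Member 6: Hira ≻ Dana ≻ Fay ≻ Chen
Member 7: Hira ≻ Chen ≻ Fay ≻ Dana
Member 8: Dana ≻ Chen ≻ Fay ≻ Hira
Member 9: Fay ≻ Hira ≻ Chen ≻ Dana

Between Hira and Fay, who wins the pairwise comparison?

Ballots ranking Hira above Fay: 4.
Ballots ranking Fay above Hira: 5.
Fay wins the head-to-head, 5–4.

Fay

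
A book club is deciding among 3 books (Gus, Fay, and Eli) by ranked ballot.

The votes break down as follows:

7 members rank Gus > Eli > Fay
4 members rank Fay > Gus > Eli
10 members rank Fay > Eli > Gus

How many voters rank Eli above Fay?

7

Ballots ranking Eli above Fay: 7.
Ballots ranking Fay above Eli: 4+10 = 14.
So 7 of 21 voters prefer Eli to Fay.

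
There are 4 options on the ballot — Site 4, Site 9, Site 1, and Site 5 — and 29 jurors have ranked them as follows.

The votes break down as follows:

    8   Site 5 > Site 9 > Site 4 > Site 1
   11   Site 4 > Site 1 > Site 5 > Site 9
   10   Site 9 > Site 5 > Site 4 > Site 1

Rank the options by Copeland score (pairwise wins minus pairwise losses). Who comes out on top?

Pairwise results:
  Site 4 vs Site 9: Site 9 wins 18–11.
  Site 4 vs Site 1: Site 4 wins 29–0.
  Site 4 vs Site 5: Site 5 wins 18–11.
  Site 9 vs Site 1: Site 9 wins 18–11.
  Site 9 vs Site 5: Site 5 wins 19–10.
  Site 1 vs Site 5: Site 5 wins 18–11.
Copeland scores (wins − losses):
  Site 4: 1 − 2 = -1
  Site 9: 2 − 1 = 1
  Site 1: 0 − 3 = -3
  Site 5: 3 − 0 = 3
Site 5 has the best Copeland score.

Site 5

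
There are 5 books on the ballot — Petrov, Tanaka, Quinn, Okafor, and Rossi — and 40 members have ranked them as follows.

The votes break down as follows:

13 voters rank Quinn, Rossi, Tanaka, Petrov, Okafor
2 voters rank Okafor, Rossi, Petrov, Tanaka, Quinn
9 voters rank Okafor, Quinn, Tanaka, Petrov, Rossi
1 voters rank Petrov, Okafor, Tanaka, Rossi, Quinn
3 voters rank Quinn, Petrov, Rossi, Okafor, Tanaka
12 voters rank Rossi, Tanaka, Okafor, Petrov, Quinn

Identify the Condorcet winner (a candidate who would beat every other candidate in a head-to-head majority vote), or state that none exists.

Head-to-head results (40 voters total):
Petrov vs Tanaka: Tanaka wins 34–6.
Petrov vs Quinn: Quinn wins 25–15.
Petrov vs Okafor: Okafor wins 23–17.
Petrov vs Rossi: Rossi wins 27–13.
Tanaka vs Quinn: Quinn wins 25–15.
Tanaka vs Okafor: Tanaka wins 25–15.
Tanaka vs Rossi: Rossi wins 30–10.
Quinn vs Okafor: Okafor wins 24–16.
Quinn vs Rossi: Quinn wins 25–15.
Okafor vs Rossi: Rossi wins 28–12.
No candidate beats all others: Tanaka beats Okafor beats Quinn beats Tanaka, a majority cycle.

None — there is no Condorcet winner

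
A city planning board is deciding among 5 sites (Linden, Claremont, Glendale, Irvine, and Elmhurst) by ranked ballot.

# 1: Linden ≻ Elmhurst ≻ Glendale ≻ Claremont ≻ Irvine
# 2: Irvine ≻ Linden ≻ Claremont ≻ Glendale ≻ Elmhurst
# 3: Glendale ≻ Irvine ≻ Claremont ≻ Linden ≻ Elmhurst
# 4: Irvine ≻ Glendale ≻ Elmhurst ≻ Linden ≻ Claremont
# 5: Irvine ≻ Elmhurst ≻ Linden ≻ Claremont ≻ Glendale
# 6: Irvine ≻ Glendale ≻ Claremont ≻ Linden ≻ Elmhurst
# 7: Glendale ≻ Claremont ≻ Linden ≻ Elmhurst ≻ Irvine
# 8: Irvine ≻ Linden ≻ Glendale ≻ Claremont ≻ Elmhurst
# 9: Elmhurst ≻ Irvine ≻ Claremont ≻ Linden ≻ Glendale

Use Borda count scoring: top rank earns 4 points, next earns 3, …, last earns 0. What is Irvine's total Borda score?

26

Borda scores:
  Linden: 4 + 3 + 1 + 1 + 2 + 1 + 2 + 3 + 1 = 18
  Claremont: 1 + 2 + 2 + 0 + 1 + 2 + 3 + 1 + 2 = 14
  Glendale: 2 + 1 + 4 + 3 + 0 + 3 + 4 + 2 + 0 = 19
  Irvine: 0 + 4 + 3 + 4 + 4 + 4 + 0 + 4 + 3 = 26
  Elmhurst: 3 + 0 + 0 + 2 + 3 + 0 + 1 + 0 + 4 = 13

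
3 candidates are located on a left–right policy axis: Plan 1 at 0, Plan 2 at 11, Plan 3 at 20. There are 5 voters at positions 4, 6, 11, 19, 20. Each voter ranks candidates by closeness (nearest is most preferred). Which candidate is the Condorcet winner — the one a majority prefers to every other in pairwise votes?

With single-peaked preferences on a line, the Condorcet winner is the candidate closest to the median voter.
The median voter (position 11) is closest to Plan 2 at 11.
Check: Plan 2 vs Plan 1 — voters closer to Plan 2: 4 of 5.

Plan 2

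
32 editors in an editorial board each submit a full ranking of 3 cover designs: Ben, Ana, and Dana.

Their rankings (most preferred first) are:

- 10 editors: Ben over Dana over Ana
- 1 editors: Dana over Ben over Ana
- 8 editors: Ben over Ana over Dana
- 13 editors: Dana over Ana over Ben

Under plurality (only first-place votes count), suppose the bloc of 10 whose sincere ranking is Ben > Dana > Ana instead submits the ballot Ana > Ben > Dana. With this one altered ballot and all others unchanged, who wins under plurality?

First-place totals with the altered ballot: Ben 8, Ana 10, Dana 14.
The switch changes the winner from Ben to Dana.

Dana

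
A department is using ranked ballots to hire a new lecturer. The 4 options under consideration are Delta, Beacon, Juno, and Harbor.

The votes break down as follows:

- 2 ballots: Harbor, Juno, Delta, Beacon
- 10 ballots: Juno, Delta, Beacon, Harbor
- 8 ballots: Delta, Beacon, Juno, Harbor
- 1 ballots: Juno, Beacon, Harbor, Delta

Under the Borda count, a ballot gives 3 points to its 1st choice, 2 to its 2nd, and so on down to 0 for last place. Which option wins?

Delta

Borda scores:
  Delta: 2·1 + 10·2 + 8·3 + 0 = 46
  Beacon: 2·0 + 10·1 + 8·2 + 2 = 28
  Juno: 2·2 + 10·3 + 8·1 + 3 = 45
  Harbor: 2·3 + 10·0 + 8·0 + 1 = 7
Delta has the highest total.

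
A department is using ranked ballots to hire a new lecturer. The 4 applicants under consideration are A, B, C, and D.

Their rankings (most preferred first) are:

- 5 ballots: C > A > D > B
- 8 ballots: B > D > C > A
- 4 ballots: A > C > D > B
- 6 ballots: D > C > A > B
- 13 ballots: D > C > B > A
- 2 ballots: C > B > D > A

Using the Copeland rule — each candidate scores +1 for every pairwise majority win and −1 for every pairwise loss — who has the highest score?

D

Pairwise results:
  A vs B: B wins 23–15.
  A vs C: C wins 34–4.
  A vs D: D wins 29–9.
  B vs C: C wins 30–8.
  B vs D: D wins 28–10.
  C vs D: D wins 27–11.
Copeland scores (wins − losses):
  A: 0 − 3 = -3
  B: 1 − 2 = -1
  C: 2 − 1 = 1
  D: 3 − 0 = 3
D has the best Copeland score.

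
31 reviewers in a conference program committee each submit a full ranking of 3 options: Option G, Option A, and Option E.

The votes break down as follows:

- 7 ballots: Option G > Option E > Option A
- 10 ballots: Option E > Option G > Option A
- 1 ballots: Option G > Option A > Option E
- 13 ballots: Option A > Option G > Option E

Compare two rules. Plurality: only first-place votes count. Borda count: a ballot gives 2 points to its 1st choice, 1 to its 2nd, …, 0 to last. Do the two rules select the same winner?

Plurality first-place counts: Option G 8, Option A 13, Option E 10 → Option A.
Borda totals: Option G 39, Option A 27, Option E 27 → Option G.
The two rules disagree: plurality picks Option A, Borda picks Option G.

No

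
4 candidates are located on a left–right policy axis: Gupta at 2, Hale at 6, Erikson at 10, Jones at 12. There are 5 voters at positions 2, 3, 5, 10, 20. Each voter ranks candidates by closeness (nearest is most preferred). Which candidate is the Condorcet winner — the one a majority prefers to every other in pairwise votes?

With single-peaked preferences on a line, the Condorcet winner is the candidate closest to the median voter.
The median voter (position 5) is closest to Hale at 6.
Check: Hale vs Gupta — voters closer to Hale: 3 of 5.

Hale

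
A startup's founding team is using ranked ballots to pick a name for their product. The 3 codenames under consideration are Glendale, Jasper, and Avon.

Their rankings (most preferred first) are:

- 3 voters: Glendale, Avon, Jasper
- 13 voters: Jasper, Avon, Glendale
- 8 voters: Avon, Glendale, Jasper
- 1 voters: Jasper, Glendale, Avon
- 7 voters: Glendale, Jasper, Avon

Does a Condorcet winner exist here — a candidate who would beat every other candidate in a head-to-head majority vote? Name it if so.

There is no Condorcet winner

Head-to-head results (32 voters total):
Glendale vs Jasper: Glendale wins 18–14.
Glendale vs Avon: Avon wins 21–11.
Jasper vs Avon: Jasper wins 21–11.
No candidate beats all others: Glendale beats Jasper beats Avon beats Glendale, a majority cycle.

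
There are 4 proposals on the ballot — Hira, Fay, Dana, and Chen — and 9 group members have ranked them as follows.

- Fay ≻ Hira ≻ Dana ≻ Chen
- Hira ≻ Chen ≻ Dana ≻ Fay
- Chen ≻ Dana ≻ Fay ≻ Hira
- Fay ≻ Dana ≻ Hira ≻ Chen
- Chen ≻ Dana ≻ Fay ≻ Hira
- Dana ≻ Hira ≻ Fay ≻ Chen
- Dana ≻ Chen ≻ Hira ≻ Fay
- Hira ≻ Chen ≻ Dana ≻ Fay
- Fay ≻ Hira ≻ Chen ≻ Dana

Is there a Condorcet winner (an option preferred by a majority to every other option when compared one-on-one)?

Head-to-head results (9 voters total):
Hira vs Fay: Fay wins 5–4.
Hira vs Dana: Dana wins 5–4.
Hira vs Chen: Hira wins 6–3.
Fay vs Dana: Dana wins 6–3.
Fay vs Chen: Chen wins 5–4.
Dana vs Chen: Chen wins 5–4.
No candidate beats all others: Hira beats Chen beats Fay beats Hira, a majority cycle.

No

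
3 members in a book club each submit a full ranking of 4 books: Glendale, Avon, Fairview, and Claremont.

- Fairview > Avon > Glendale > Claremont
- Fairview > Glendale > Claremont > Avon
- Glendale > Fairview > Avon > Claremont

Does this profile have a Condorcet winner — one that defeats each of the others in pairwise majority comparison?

Head-to-head results (3 voters total):
Glendale vs Avon: Glendale wins 2–1.
Glendale vs Fairview: Fairview wins 2–1.
Glendale vs Claremont: Glendale wins 3–0.
Avon vs Fairview: Fairview wins 3–0.
Avon vs Claremont: Avon wins 2–1.
Fairview vs Claremont: Fairview wins 3–0.
Fairview beats each rival — Glendale (2–1), Avon (3–0), Claremont (3–0) — so Fairview is the Condorcet winner.

Yes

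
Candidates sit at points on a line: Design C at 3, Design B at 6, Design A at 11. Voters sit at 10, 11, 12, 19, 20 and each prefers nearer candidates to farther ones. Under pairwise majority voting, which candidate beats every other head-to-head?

With single-peaked preferences on a line, the Condorcet winner is the candidate closest to the median voter.
The median voter (position 12) is closest to Design A at 11.
Check: Design A vs Design C — voters closer to Design A: 5 of 5.

Design A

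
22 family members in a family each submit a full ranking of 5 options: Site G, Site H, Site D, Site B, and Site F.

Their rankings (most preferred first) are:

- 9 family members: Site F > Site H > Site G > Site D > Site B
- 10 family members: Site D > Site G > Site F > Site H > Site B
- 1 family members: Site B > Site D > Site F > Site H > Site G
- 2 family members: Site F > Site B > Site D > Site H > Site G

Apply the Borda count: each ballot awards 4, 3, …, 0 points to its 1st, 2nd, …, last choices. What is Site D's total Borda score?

56

Borda scores:
  Site G: 9·2 + 10·3 + 0 + 2·0 = 48
  Site H: 9·3 + 10·1 + 1 + 2·1 = 40
  Site D: 9·1 + 10·4 + 3 + 2·2 = 56
  Site B: 9·0 + 10·0 + 4 + 2·3 = 10
  Site F: 9·4 + 10·2 + 2 + 2·4 = 66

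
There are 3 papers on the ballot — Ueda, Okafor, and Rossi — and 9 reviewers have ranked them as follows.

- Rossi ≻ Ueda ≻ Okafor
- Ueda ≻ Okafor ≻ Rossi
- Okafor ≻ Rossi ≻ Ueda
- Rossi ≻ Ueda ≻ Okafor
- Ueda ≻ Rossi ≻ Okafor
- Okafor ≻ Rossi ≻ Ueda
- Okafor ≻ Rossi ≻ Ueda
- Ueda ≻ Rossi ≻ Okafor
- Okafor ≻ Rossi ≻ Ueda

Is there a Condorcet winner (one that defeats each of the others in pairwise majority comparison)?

Head-to-head results (9 voters total):
Ueda vs Okafor: Ueda wins 5–4.
Ueda vs Rossi: Rossi wins 6–3.
Okafor vs Rossi: Okafor wins 5–4.
No candidate beats all others: Ueda beats Okafor beats Rossi beats Ueda, a majority cycle.

No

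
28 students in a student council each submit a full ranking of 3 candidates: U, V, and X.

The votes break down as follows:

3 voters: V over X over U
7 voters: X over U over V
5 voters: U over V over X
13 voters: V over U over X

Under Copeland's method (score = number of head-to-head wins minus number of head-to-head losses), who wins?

V

Pairwise results:
  U vs V: V wins 16–12.
  U vs X: U wins 18–10.
  V vs X: V wins 21–7.
Copeland scores (wins − losses):
  U: 1 − 1 = 0
  V: 2 − 0 = 2
  X: 0 − 2 = -2
V has the best Copeland score.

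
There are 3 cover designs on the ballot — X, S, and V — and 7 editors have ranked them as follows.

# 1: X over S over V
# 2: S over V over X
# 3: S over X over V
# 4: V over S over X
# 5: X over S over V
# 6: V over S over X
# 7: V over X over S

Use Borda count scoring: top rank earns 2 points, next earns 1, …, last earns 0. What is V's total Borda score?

7

Borda scores:
  X: 2 + 0 + 1 + 0 + 2 + 0 + 1 = 6
  S: 1 + 2 + 2 + 1 + 1 + 1 + 0 = 8
  V: 0 + 1 + 0 + 2 + 0 + 2 + 2 = 7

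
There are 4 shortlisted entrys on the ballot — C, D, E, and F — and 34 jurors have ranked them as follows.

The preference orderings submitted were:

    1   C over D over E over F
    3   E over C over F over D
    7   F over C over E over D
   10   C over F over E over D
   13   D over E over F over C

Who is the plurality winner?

D

First-place vote totals:
  C: 11
  D: 13
  E: 3
  F: 7
D has the most first-place votes.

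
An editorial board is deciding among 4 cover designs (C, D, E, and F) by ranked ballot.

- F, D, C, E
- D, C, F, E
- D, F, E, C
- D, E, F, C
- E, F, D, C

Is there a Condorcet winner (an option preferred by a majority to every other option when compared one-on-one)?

Head-to-head results (5 voters total):
C vs D: D wins 5–0.
C vs E: E wins 3–2.
C vs F: F wins 4–1.
D vs E: D wins 4–1.
D vs F: D wins 3–2.
E vs F: F wins 3–2.
D beats each rival — C (5–0), E (4–1), F (3–2) — so D is the Condorcet winner.

Yes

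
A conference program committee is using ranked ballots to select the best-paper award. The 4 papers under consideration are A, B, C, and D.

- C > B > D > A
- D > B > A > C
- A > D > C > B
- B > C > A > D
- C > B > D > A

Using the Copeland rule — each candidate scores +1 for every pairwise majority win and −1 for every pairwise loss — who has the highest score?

Pairwise results:
  A vs B: B wins 4–1.
  A vs C: C wins 3–2.
  A vs D: D wins 3–2.
  B vs C: C wins 3–2.
  B vs D: B wins 3–2.
  C vs D: C wins 3–2.
Copeland scores (wins − losses):
  A: 0 − 3 = -3
  B: 2 − 1 = 1
  C: 3 − 0 = 3
  D: 1 − 2 = -1
C has the best Copeland score.

C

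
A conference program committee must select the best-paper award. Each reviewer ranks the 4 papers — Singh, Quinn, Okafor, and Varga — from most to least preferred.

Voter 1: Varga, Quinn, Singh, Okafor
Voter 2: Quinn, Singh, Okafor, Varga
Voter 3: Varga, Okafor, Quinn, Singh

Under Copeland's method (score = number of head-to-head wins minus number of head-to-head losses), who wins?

Varga

Pairwise results:
  Singh vs Quinn: Quinn wins 3–0.
  Singh vs Okafor: Singh wins 2–1.
  Singh vs Varga: Varga wins 2–1.
  Quinn vs Okafor: Quinn wins 2–1.
  Quinn vs Varga: Varga wins 2–1.
  Okafor vs Varga: Varga wins 2–1.
Copeland scores (wins − losses):
  Singh: 1 − 2 = -1
  Quinn: 2 − 1 = 1
  Okafor: 0 − 3 = -3
  Varga: 3 − 0 = 3
Varga has the best Copeland score.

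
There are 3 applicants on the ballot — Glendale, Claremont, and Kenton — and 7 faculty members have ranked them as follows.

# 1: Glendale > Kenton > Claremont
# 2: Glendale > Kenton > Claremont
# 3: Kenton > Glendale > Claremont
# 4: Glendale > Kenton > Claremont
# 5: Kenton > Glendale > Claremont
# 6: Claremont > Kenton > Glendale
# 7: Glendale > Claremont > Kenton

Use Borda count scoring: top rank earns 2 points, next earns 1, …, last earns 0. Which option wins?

Borda scores:
  Glendale: 2 + 2 + 1 + 2 + 1 + 0 + 2 = 10
  Claremont: 0 + 0 + 0 + 0 + 0 + 2 + 1 = 3
  Kenton: 1 + 1 + 2 + 1 + 2 + 1 + 0 = 8
Glendale has the highest total.

Glendale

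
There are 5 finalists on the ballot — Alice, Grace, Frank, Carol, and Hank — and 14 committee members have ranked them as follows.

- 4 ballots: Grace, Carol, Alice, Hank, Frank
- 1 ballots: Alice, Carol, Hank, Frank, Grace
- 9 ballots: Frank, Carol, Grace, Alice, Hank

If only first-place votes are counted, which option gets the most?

First-place vote totals:
  Alice: 1
  Grace: 4
  Frank: 9
  Carol: 0
  Hank: 0
Frank has the most first-place votes.

Frank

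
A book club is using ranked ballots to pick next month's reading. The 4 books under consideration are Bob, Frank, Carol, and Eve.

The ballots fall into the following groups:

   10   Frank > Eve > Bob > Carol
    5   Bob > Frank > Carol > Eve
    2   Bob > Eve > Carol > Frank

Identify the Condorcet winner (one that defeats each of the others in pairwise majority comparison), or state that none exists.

Frank

Head-to-head results (17 voters total):
Bob vs Frank: Frank wins 10–7.
Bob vs Carol: Bob wins 17–0.
Bob vs Eve: Eve wins 10–7.
Frank vs Carol: Frank wins 15–2.
Frank vs Eve: Frank wins 15–2.
Carol vs Eve: Eve wins 12–5.
Frank beats each rival — Bob (10–7), Carol (15–2), Eve (15–2) — so Frank is the Condorcet winner.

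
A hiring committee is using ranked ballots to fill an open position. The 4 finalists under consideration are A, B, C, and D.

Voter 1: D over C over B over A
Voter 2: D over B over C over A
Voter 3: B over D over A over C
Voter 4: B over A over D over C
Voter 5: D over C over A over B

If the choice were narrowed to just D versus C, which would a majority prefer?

Ballots ranking D above C: 5.
Ballots ranking C above D: 0.
D wins the head-to-head, 5–0.

D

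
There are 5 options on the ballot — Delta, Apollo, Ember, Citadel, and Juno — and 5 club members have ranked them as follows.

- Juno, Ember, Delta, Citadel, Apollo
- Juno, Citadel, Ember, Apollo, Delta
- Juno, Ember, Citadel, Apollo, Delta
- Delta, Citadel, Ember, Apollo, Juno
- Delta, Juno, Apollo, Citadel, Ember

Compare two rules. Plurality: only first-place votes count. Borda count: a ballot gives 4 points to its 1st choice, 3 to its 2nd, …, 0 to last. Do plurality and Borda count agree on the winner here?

Yes

Plurality first-place counts: Delta 2, Apollo 0, Ember 0, Citadel 0, Juno 3 → Juno.
Borda totals: Delta 10, Apollo 5, Ember 10, Citadel 10, Juno 15 → Juno.
The two rules agree on Juno.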